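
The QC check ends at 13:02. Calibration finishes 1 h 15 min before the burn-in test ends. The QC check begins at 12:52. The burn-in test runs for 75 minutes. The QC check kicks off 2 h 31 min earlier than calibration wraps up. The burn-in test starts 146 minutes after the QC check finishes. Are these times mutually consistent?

No

The burn-in test starts at 13:02 + 146 min = 15:28.
The burn-in test ends at 15:28 + 75 min = 16:43.
Calibration ends at 16:43 − 75 min = 15:28.
The QC check starts at 15:28 − 151 min = 12:57.
But the QC check is also said to start at 12:52 — a 5-minute conflict.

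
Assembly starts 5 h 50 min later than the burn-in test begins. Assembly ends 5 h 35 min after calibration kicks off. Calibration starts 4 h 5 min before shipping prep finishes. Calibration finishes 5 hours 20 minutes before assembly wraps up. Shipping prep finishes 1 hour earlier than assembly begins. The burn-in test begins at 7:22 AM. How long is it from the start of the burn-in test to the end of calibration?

an hour

Assembly starts at 7:22 AM + 350 min = 1:12 PM.
Shipping prep ends at 1:12 PM − 60 min = 12:12 PM.
Calibration starts at 12:12 PM − 245 min = 8:07 AM.
Assembly ends at 8:07 AM + 335 min = 1:42 PM.
Calibration ends at 1:42 PM − 320 min = 8:22 AM.
From 7:22 AM to 8:22 AM is an hour.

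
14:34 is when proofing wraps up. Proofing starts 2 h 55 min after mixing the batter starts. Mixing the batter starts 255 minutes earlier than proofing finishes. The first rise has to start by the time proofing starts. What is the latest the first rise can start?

13:14

Mixing the batter starts at 14:34 − 255 min = 10:19.
Proofing starts at 10:19 + 175 min = 13:14.
The first rise is bounded by proofing, so the latest it can start is 13:14.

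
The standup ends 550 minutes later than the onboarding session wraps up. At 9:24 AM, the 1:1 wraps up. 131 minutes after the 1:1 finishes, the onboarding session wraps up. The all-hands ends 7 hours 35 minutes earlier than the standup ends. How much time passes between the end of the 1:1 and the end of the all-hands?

The onboarding session ends at 9:24 AM + 131 min = 11:35 AM.
The standup ends at 11:35 AM + 550 min = 8:45 PM.
The all-hands ends at 8:45 PM − 455 min = 1:10 PM.
From 9:24 AM to 1:10 PM is 3 h 46 min.

3 h 46 min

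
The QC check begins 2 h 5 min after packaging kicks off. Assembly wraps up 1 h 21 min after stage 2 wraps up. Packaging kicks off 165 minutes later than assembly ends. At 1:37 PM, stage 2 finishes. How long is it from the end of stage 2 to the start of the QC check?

Assembly ends at 1:37 PM + 81 min = 2:58 PM.
Packaging starts at 2:58 PM + 165 min = 5:43 PM.
The QC check starts at 5:43 PM + 125 min = 7:48 PM.
From 1:37 PM to 7:48 PM is 371 minutes.

371 minutes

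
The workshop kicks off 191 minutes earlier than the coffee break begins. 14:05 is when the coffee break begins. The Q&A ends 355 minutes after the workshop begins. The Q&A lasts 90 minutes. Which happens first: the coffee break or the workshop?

the workshop

The workshop starts at 14:05 − 191 min = 10:54.
The coffee break starts at 14:05 and the workshop starts at 10:54, so the workshop is first.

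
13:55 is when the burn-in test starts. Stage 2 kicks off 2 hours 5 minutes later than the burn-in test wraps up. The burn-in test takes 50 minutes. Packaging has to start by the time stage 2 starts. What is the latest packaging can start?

16:50

The burn-in test ends at 13:55 + 50 min = 14:45.
Stage 2 starts at 14:45 + 125 min = 16:50.
Packaging is bounded by stage 2, so the latest it can start is 16:50.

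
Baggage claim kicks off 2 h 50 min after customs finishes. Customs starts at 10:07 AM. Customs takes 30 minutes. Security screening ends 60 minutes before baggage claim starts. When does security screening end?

Customs ends at 10:07 AM + 30 min = 10:37 AM.
Baggage claim starts at 10:37 AM + 170 min = 1:27 PM.
Security screening ends at 1:27 PM − 60 min = 12:27 PM.

12:27 PM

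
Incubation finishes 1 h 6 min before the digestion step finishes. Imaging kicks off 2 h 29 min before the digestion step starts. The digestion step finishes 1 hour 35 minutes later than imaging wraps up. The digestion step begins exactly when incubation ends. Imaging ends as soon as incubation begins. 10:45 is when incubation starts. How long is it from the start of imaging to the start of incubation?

Imaging ends at 10:45.
The digestion step ends at 10:45 + 95 min = 12:20.
Incubation ends at 12:20 − 66 min = 11:14.
So the digestion step starts at 11:14.
Imaging starts at 11:14 − 149 min = 08:45.
From 08:45 to 10:45 is 120 minutes.

120 minutes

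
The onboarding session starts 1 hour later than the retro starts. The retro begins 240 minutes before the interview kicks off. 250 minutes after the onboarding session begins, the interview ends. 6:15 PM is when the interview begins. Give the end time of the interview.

The retro starts at 6:15 PM − 240 min = 2:15 PM.
The onboarding session starts at 2:15 PM + 60 min = 3:15 PM.
The interview ends at 3:15 PM + 250 min = 7:25 PM.

7:25 PM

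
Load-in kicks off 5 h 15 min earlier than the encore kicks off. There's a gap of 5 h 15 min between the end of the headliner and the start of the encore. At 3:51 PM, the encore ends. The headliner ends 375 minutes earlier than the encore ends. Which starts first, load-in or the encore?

The headliner ends at 3:51 PM − 375 min = 9:36 AM.
The encore starts at 9:36 AM + 315 min = 2:51 PM.
Load-in starts at 2:51 PM − 315 min = 9:36 AM.
Load-in starts at 9:36 AM and the encore starts at 2:51 PM, so load-in is first.

load-in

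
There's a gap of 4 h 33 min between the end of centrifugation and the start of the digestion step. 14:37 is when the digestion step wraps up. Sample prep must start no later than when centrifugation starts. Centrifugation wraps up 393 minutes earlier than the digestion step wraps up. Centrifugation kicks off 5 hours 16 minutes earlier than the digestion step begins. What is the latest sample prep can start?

07:21

Centrifugation ends at 14:37 − 393 min = 08:04.
The digestion step starts at 08:04 + 273 min = 12:37.
Centrifugation starts at 12:37 − 316 min = 07:21.
Sample prep is bounded by centrifugation, so the latest it can start is 07:21.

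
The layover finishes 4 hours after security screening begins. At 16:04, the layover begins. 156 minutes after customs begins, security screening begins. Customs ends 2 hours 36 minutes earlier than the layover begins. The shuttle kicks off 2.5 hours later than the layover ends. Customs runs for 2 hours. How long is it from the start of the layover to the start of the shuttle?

270 minutes

Customs ends at 16:04 − 156 min = 13:28.
Customs starts at 13:28 − 120 min = 11:28.
Security screening starts at 11:28 + 156 min = 14:04.
The layover ends at 14:04 + 240 min = 18:04.
The shuttle starts at 18:04 + 150 min = 20:34.
From 16:04 to 20:34 is 270 minutes.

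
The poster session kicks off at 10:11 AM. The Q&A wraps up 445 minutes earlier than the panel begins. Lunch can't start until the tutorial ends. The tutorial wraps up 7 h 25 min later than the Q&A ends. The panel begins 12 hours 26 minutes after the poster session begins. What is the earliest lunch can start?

The panel starts at 10:11 AM + 746 min = 10:37 PM.
The Q&A ends at 10:37 PM − 445 min = 3:12 PM.
The tutorial ends at 3:12 PM + 445 min = 10:37 PM.
Lunch is bounded by the tutorial, so the earliest it can start is 10:37 PM.

10:37 PM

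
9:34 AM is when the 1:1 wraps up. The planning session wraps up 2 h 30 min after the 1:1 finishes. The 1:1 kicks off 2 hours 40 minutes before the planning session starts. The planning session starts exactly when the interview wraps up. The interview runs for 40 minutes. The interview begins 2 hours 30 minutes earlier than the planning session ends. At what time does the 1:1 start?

The planning session ends at 9:34 AM + 150 min = 12:04 PM.
The interview starts at 12:04 PM − 150 min = 9:34 AM.
The interview ends at 9:34 AM + 40 min = 10:14 AM.
So the planning session starts at 10:14 AM.
The 1:1 starts at 10:14 AM − 160 min = 7:34 AM.

7:34 AM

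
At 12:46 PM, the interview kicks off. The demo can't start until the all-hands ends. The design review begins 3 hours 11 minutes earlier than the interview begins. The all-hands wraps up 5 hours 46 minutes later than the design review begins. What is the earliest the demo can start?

3:21 PM

The design review starts at 12:46 PM − 191 min = 9:35 AM.
The all-hands ends at 9:35 AM + 346 min = 3:21 PM.
The demo is bounded by the all-hands, so the earliest it can start is 3:21 PM.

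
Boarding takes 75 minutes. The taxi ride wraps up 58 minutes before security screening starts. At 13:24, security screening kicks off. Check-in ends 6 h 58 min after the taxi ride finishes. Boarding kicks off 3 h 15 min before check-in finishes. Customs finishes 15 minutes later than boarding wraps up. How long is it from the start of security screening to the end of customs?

The taxi ride ends at 13:24 − 58 min = 12:26.
Check-in ends at 12:26 + 418 min = 19:24.
Boarding starts at 19:24 − 195 min = 16:09.
Boarding ends at 16:09 + 75 min = 17:24.
Customs ends at 17:24 + 15 min = 17:39.
From 13:24 to 17:39 is 255 minutes.

255 minutes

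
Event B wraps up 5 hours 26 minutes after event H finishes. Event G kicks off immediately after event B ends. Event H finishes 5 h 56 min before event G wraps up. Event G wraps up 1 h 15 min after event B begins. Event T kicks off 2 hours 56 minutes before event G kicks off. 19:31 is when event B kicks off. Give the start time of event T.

Event G ends at 19:31 + 75 min = 20:46.
Event H ends at 20:46 − 356 min = 14:50.
Event B ends at 14:50 + 326 min = 20:16.
So event G starts at 20:16.
Event T starts at 20:16 − 176 min = 17:20.

17:20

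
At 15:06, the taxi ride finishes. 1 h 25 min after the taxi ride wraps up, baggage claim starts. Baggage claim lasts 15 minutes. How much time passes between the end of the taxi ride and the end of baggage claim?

Baggage claim starts at 15:06 + 85 min = 16:31.
Baggage claim ends at 16:31 + 15 min = 16:46.
From 15:06 to 16:46 is 1 h 40 min.

1 h 40 min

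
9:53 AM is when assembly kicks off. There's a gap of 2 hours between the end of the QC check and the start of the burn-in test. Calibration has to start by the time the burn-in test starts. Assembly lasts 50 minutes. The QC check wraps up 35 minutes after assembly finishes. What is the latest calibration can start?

Assembly ends at 9:53 AM + 50 min = 10:43 AM.
The QC check ends at 10:43 AM + 35 min = 11:18 AM.
The burn-in test starts at 11:18 AM + 120 min = 1:18 PM.
Calibration is bounded by the burn-in test, so the latest it can start is 1:18 PM.

1:18 PM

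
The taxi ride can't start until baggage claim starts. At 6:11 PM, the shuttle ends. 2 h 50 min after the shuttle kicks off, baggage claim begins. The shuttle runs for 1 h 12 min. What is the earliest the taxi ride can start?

7:49 PM

The shuttle starts at 6:11 PM − 72 min = 4:59 PM.
Baggage claim starts at 4:59 PM + 170 min = 7:49 PM.
The taxi ride is bounded by baggage claim, so the earliest it can start is 7:49 PM.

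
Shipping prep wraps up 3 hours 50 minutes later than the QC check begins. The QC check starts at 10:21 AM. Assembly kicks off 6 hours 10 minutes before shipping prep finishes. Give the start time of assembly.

Shipping prep ends at 10:21 AM + 230 min = 2:11 PM.
Assembly starts at 2:11 PM − 370 min = 8:01 AM.

8:01 AM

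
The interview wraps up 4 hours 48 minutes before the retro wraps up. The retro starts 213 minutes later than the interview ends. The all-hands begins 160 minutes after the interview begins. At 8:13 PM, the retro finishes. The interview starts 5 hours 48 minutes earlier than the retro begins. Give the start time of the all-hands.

3:50 PM

The interview ends at 8:13 PM − 288 min = 3:25 PM.
The retro starts at 3:25 PM + 213 min = 6:58 PM.
The interview starts at 6:58 PM − 348 min = 1:10 PM.
The all-hands starts at 1:10 PM + 160 min = 3:50 PM.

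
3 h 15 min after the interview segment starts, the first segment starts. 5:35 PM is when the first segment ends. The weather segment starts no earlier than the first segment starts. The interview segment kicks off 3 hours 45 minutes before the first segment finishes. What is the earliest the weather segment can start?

The interview segment starts at 5:35 PM − 225 min = 1:50 PM.
The first segment starts at 1:50 PM + 195 min = 5:05 PM.
The weather segment is bounded by the first segment, so the earliest it can start is 5:05 PM.

5:05 PM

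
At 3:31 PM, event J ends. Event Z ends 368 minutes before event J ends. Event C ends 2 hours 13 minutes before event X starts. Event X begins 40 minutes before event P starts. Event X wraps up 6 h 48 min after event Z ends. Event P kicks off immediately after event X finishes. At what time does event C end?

Event Z ends at 3:31 PM − 368 min = 9:23 AM.
Event X ends at 9:23 AM + 408 min = 4:11 PM.
So event P starts at 4:11 PM.
Event X starts at 4:11 PM − 40 min = 3:31 PM.
Event C ends at 3:31 PM − 133 min = 1:18 PM.

1:18 PM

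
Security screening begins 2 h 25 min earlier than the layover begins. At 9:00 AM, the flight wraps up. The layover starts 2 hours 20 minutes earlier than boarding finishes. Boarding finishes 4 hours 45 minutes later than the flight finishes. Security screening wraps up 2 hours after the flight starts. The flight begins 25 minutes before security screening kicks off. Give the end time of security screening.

10:35 AM

Boarding ends at 9:00 AM + 285 min = 1:45 PM.
The layover starts at 1:45 PM − 140 min = 11:25 AM.
Security screening starts at 11:25 AM − 145 min = 9:00 AM.
The flight starts at 9:00 AM − 25 min = 8:35 AM.
Security screening ends at 8:35 AM + 120 min = 10:35 AM.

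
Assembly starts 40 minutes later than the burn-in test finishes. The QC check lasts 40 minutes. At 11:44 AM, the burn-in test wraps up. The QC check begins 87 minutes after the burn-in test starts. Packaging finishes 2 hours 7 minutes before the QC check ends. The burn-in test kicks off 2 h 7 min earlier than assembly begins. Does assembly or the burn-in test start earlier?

the burn-in test

Assembly starts at 11:44 AM + 40 min = 12:24 PM.
The burn-in test starts at 12:24 PM − 127 min = 10:17 AM.
Assembly starts at 12:24 PM and the burn-in test starts at 10:17 AM, so the burn-in test is first.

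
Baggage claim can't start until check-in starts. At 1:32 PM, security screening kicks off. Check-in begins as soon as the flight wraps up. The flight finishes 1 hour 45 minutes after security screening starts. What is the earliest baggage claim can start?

3:17 PM

The flight ends at 1:32 PM + 105 min = 3:17 PM.
So check-in starts at 3:17 PM.
Baggage claim is bounded by check-in, so the earliest it can start is 3:17 PM.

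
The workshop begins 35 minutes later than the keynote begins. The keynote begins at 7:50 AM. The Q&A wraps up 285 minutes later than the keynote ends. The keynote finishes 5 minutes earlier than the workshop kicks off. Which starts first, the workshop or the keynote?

the keynote

The workshop starts at 7:50 AM + 35 min = 8:25 AM.
The workshop starts at 8:25 AM and the keynote starts at 7:50 AM, so the keynote is first.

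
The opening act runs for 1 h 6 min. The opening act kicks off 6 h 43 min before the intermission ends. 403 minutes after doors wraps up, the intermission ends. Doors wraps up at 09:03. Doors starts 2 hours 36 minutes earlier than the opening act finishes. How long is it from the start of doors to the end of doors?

The intermission ends at 09:03 + 403 min = 15:46.
The opening act starts at 15:46 − 403 min = 09:03.
The opening act ends at 09:03 + 66 min = 10:09.
Doors starts at 10:09 − 156 min = 07:33.
From 07:33 to 09:03 is 1 hour 30 minutes.

1 hour 30 minutes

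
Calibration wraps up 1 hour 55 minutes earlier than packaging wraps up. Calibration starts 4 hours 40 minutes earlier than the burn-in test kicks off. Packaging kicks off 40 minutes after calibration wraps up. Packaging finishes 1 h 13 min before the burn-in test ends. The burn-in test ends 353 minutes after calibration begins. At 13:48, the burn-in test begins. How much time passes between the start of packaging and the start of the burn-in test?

Calibration starts at 13:48 − 280 min = 09:08.
The burn-in test ends at 09:08 + 353 min = 15:01.
Packaging ends at 15:01 − 73 min = 13:48.
Calibration ends at 13:48 − 115 min = 11:53.
Packaging starts at 11:53 + 40 min = 12:33.
From 12:33 to 13:48 is 1 hour 15 minutes.

1 hour 15 minutes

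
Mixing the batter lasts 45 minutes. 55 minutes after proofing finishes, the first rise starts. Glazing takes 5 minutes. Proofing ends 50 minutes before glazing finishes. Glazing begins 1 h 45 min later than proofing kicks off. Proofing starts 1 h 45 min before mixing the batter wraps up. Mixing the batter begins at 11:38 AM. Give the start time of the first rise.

12:33 PM

Mixing the batter ends at 11:38 AM + 45 min = 12:23 PM.
Proofing starts at 12:23 PM − 105 min = 10:38 AM.
Glazing starts at 10:38 AM + 105 min = 12:23 PM.
Glazing ends at 12:23 PM + 5 min = 12:28 PM.
Proofing ends at 12:28 PM − 50 min = 11:38 AM.
The first rise starts at 11:38 AM + 55 min = 12:33 PM.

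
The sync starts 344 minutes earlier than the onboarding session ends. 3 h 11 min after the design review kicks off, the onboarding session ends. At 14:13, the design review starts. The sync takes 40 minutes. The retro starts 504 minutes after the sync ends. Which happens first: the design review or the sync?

The onboarding session ends at 14:13 + 191 min = 17:24.
The sync starts at 17:24 − 344 min = 11:40.
The design review starts at 14:13 and the sync starts at 11:40, so the sync is first.

the sync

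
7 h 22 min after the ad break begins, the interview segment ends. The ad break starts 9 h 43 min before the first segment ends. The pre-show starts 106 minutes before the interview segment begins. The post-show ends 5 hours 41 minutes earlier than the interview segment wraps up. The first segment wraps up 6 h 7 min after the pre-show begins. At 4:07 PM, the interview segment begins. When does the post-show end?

12:26 PM

The pre-show starts at 4:07 PM − 106 min = 2:21 PM.
The first segment ends at 2:21 PM + 367 min = 8:28 PM.
The ad break starts at 8:28 PM − 583 min = 10:45 AM.
The interview segment ends at 10:45 AM + 442 min = 6:07 PM.
The post-show ends at 6:07 PM − 341 min = 12:26 PM.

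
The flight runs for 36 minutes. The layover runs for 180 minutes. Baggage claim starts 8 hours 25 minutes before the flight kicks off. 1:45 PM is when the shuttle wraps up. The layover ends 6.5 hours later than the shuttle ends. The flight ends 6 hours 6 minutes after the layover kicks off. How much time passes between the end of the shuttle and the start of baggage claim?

The layover ends at 1:45 PM + 390 min = 8:15 PM.
The layover starts at 8:15 PM − 180 min = 5:15 PM.
The flight ends at 5:15 PM + 366 min = 11:21 PM.
The flight starts at 11:21 PM − 36 min = 10:45 PM.
Baggage claim starts at 10:45 PM − 505 min = 2:20 PM.
From 1:45 PM to 2:20 PM is 35 minutes.

35 minutes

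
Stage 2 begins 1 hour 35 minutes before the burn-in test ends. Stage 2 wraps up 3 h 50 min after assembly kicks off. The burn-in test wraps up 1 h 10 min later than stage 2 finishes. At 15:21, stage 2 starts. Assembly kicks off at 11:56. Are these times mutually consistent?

Yes

Stage 2 ends at 11:56 + 230 min = 15:46.
The burn-in test ends at 15:46 + 70 min = 16:56.
Stage 2 starts at 16:56 − 95 min = 15:21.
That matches the stated 15:21, so the schedule is consistent.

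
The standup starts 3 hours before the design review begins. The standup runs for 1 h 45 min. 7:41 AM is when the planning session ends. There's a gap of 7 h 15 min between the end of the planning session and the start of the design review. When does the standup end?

1:41 PM

The design review starts at 7:41 AM + 435 min = 2:56 PM.
The standup starts at 2:56 PM − 180 min = 11:56 AM.
The standup ends at 11:56 AM + 105 min = 1:41 PM.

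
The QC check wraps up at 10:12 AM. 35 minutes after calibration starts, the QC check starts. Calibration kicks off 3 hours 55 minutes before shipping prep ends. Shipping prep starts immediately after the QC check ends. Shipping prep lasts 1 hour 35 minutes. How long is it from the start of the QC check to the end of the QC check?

Shipping prep starts at 10:12 AM.
Shipping prep ends at 10:12 AM + 95 min = 11:47 AM.
Calibration starts at 11:47 AM − 235 min = 7:52 AM.
The QC check starts at 7:52 AM + 35 min = 8:27 AM.
From 8:27 AM to 10:12 AM is 1 h 45 min.

1 h 45 min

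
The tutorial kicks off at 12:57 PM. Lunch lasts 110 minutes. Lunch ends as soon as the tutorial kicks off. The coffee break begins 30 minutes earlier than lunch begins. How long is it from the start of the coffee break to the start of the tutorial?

Lunch ends at 12:57 PM.
Lunch starts at 12:57 PM − 110 min = 11:07 AM.
The coffee break starts at 11:07 AM − 30 min = 10:37 AM.
From 10:37 AM to 12:57 PM is 2 h 20 min.

2 h 20 min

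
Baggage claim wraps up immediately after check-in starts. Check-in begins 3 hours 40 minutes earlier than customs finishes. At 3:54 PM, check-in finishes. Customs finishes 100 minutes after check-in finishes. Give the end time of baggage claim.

1:54 PM

Customs ends at 3:54 PM + 100 min = 5:34 PM.
Check-in starts at 5:34 PM − 220 min = 1:54 PM.
So baggage claim ends at 1:54 PM.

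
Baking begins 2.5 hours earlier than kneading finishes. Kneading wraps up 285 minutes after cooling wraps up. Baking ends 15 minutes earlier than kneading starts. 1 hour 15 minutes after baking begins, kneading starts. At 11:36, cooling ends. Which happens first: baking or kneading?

baking

Kneading ends at 11:36 + 285 min = 16:21.
Baking starts at 16:21 − 150 min = 13:51.
Kneading starts at 13:51 + 75 min = 15:06.
Baking starts at 13:51 and kneading starts at 15:06, so baking is first.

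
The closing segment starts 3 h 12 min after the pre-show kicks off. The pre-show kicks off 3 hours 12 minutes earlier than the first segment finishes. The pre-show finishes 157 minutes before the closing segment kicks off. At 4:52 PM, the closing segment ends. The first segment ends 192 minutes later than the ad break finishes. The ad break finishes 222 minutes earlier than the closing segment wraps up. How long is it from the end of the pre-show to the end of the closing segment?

The ad break ends at 4:52 PM − 222 min = 1:10 PM.
The first segment ends at 1:10 PM + 192 min = 4:22 PM.
The pre-show starts at 4:22 PM − 192 min = 1:10 PM.
The closing segment starts at 1:10 PM + 192 min = 4:22 PM.
The pre-show ends at 4:22 PM − 157 min = 1:45 PM.
From 1:45 PM to 4:52 PM is 3 hours 7 minutes.

3 hours 7 minutes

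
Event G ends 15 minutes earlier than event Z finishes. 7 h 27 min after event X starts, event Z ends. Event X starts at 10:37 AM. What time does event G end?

Event Z ends at 10:37 AM + 447 min = 6:04 PM.
Event G ends at 6:04 PM − 15 min = 5:49 PM.

5:49 PM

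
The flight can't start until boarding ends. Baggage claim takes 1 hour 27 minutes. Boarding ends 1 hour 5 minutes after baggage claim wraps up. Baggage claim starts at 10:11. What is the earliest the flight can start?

Baggage claim ends at 10:11 + 87 min = 11:38.
Boarding ends at 11:38 + 65 min = 12:43.
The flight is bounded by boarding, so the earliest it can start is 12:43.

12:43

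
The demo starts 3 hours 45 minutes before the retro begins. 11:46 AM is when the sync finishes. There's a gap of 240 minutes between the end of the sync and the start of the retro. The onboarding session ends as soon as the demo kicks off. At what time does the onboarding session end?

The retro starts at 11:46 AM + 240 min = 3:46 PM.
The demo starts at 3:46 PM − 225 min = 12:01 PM.
So the onboarding session ends at 12:01 PM.

12:01 PM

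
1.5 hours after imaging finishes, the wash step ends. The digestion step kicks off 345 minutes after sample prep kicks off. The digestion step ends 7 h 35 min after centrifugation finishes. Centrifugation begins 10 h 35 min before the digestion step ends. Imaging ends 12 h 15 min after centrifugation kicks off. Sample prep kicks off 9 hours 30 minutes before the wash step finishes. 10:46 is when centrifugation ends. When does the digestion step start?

The digestion step ends at 10:46 + 455 min = 18:21.
Centrifugation starts at 18:21 − 635 min = 07:46.
Imaging ends at 07:46 + 735 min = 20:01.
The wash step ends at 20:01 + 90 min = 21:31.
Sample prep starts at 21:31 − 570 min = 12:01.
The digestion step starts at 12:01 + 345 min = 17:46.

17:46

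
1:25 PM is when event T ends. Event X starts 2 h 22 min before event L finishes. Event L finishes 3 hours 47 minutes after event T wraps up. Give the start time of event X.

Event L ends at 1:25 PM + 227 min = 5:12 PM.
Event X starts at 5:12 PM − 142 min = 2:50 PM.

2:50 PM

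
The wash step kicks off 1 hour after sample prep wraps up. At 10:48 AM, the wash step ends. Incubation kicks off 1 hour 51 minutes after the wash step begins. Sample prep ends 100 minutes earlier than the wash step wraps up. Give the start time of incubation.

11:59 AM

Sample prep ends at 10:48 AM − 100 min = 9:08 AM.
The wash step starts at 9:08 AM + 60 min = 10:08 AM.
Incubation starts at 10:08 AM + 111 min = 11:59 AM.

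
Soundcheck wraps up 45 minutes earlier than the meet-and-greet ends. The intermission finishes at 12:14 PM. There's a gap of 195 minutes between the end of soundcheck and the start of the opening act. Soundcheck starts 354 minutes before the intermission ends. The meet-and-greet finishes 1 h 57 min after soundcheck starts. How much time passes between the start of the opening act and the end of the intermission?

1 h 27 min

Soundcheck starts at 12:14 PM − 354 min = 6:20 AM.
The meet-and-greet ends at 6:20 AM + 117 min = 8:17 AM.
Soundcheck ends at 8:17 AM − 45 min = 7:32 AM.
The opening act starts at 7:32 AM + 195 min = 10:47 AM.
From 10:47 AM to 12:14 PM is 1 h 27 min.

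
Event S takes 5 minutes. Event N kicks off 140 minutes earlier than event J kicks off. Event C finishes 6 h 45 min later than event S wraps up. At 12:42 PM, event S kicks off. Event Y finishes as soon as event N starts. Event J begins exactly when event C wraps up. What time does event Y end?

5:12 PM

Event S ends at 12:42 PM + 5 min = 12:47 PM.
Event C ends at 12:47 PM + 405 min = 7:32 PM.
So event J starts at 7:32 PM.
Event N starts at 7:32 PM − 140 min = 5:12 PM.
So event Y ends at 5:12 PM.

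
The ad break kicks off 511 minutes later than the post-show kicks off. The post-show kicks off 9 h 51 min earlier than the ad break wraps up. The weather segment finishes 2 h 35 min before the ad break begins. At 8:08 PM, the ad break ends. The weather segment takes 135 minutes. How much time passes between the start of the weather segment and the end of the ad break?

The post-show starts at 8:08 PM − 591 min = 10:17 AM.
The ad break starts at 10:17 AM + 511 min = 6:48 PM.
The weather segment ends at 6:48 PM − 155 min = 4:13 PM.
The weather segment starts at 4:13 PM − 135 min = 1:58 PM.
From 1:58 PM to 8:08 PM is 370 minutes.

370 minutes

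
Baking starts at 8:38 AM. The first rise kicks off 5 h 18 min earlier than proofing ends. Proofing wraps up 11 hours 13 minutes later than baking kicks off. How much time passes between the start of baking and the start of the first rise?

5 h 55 min

Proofing ends at 8:38 AM + 673 min = 7:51 PM.
The first rise starts at 7:51 PM − 318 min = 2:33 PM.
From 8:38 AM to 2:33 PM is 5 h 55 min.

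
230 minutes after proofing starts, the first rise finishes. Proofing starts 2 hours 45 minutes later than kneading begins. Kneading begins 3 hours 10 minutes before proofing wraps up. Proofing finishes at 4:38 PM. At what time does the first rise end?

Kneading starts at 4:38 PM − 190 min = 1:28 PM.
Proofing starts at 1:28 PM + 165 min = 4:13 PM.
The first rise ends at 4:13 PM + 230 min = 8:03 PM.

8:03 PM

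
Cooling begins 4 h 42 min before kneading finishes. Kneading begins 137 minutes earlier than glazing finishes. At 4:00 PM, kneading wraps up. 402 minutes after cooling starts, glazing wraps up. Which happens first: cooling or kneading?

cooling

Cooling starts at 4:00 PM − 282 min = 11:18 AM.
Glazing ends at 11:18 AM + 402 min = 6:00 PM.
Kneading starts at 6:00 PM − 137 min = 3:43 PM.
Cooling starts at 11:18 AM and kneading starts at 3:43 PM, so cooling is first.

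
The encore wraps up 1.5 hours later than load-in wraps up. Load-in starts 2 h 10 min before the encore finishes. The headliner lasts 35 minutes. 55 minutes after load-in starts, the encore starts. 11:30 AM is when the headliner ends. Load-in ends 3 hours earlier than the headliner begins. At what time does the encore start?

The headliner starts at 11:30 AM − 35 min = 10:55 AM.
Load-in ends at 10:55 AM − 180 min = 7:55 AM.
The encore ends at 7:55 AM + 90 min = 9:25 AM.
Load-in starts at 9:25 AM − 130 min = 7:15 AM.
The encore starts at 7:15 AM + 55 min = 8:10 AM.

8:10 AM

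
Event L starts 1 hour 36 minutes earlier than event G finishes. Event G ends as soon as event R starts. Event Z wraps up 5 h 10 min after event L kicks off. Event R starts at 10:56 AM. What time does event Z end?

Event G ends at 10:56 AM.
Event L starts at 10:56 AM − 96 min = 9:20 AM.
Event Z ends at 9:20 AM + 310 min = 2:30 PM.

2:30 PM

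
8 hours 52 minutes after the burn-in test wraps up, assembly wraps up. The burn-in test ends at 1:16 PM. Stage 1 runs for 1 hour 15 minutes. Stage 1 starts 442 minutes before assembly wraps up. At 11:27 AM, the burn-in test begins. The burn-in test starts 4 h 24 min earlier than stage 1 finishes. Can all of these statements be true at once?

Assembly ends at 1:16 PM + 532 min = 10:08 PM.
Stage 1 starts at 10:08 PM − 442 min = 2:46 PM.
Stage 1 ends at 2:46 PM + 75 min = 4:01 PM.
The burn-in test starts at 4:01 PM − 264 min = 11:37 AM.
But the burn-in test is also said to start at 11:27 AM — a 10-minute conflict.

No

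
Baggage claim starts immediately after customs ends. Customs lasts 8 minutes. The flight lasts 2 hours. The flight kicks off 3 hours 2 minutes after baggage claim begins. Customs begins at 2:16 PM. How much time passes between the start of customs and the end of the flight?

Customs ends at 2:16 PM + 8 min = 2:24 PM.
So baggage claim starts at 2:24 PM.
The flight starts at 2:24 PM + 182 min = 5:26 PM.
The flight ends at 5:26 PM + 120 min = 7:26 PM.
From 2:16 PM to 7:26 PM is 5 h 10 min.

5 h 10 min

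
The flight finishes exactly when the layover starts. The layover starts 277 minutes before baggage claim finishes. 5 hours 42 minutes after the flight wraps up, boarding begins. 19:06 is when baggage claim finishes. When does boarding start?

The layover starts at 19:06 − 277 min = 14:29.
So the flight ends at 14:29.
Boarding starts at 14:29 + 342 min = 20:11.

20:11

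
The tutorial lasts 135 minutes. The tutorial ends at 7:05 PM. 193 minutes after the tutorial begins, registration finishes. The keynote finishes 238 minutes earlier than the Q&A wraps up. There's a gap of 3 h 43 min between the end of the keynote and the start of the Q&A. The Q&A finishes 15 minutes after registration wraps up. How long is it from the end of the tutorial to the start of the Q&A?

The tutorial starts at 7:05 PM − 135 min = 4:50 PM.
Registration ends at 4:50 PM + 193 min = 8:03 PM.
The Q&A ends at 8:03 PM + 15 min = 8:18 PM.
The keynote ends at 8:18 PM − 238 min = 4:20 PM.
The Q&A starts at 4:20 PM + 223 min = 8:03 PM.
From 7:05 PM to 8:03 PM is 58 minutes.

58 minutes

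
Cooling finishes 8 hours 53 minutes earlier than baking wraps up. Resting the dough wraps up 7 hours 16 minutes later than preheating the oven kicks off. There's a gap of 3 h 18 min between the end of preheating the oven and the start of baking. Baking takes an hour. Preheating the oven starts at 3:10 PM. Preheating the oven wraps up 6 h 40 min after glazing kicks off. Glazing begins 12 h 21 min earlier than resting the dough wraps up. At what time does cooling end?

12:10 PM

Resting the dough ends at 3:10 PM + 436 min = 10:26 PM.
Glazing starts at 10:26 PM − 741 min = 10:05 AM.
Preheating the oven ends at 10:05 AM + 400 min = 4:45 PM.
Baking starts at 4:45 PM + 198 min = 8:03 PM.
Baking ends at 8:03 PM + 60 min = 9:03 PM.
Cooling ends at 9:03 PM − 533 min = 12:10 PM.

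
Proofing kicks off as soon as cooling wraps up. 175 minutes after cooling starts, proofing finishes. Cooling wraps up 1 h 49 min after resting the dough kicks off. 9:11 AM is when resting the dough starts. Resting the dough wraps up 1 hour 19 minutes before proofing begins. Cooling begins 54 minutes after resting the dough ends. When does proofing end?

1:30 PM

Cooling ends at 9:11 AM + 109 min = 11:00 AM.
So proofing starts at 11:00 AM.
Resting the dough ends at 11:00 AM − 79 min = 9:41 AM.
Cooling starts at 9:41 AM + 54 min = 10:35 AM.
Proofing ends at 10:35 AM + 175 min = 1:30 PM.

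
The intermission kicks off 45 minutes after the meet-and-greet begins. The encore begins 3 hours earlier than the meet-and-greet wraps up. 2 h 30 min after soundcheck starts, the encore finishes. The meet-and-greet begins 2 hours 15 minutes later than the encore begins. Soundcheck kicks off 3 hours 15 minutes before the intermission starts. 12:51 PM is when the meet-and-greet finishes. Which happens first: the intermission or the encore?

The encore starts at 12:51 PM − 180 min = 9:51 AM.
The meet-and-greet starts at 9:51 AM + 135 min = 12:06 PM.
The intermission starts at 12:06 PM + 45 min = 12:51 PM.
The intermission starts at 12:51 PM and the encore starts at 9:51 AM, so the encore is first.

the encore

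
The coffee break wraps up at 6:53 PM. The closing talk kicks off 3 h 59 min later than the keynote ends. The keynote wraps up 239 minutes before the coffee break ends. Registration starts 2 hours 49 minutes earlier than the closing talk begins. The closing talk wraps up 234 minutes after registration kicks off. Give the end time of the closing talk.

The keynote ends at 6:53 PM − 239 min = 2:54 PM.
The closing talk starts at 2:54 PM + 239 min = 6:53 PM.
Registration starts at 6:53 PM − 169 min = 4:04 PM.
The closing talk ends at 4:04 PM + 234 min = 7:58 PM.

7:58 PM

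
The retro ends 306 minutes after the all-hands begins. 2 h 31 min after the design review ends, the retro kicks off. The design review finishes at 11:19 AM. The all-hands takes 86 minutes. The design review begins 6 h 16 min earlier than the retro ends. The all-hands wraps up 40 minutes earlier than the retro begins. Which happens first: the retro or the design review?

the design review

The retro starts at 11:19 AM + 151 min = 1:50 PM.
The all-hands ends at 1:50 PM − 40 min = 1:10 PM.
The all-hands starts at 1:10 PM − 86 min = 11:44 AM.
The retro ends at 11:44 AM + 306 min = 4:50 PM.
The design review starts at 4:50 PM − 376 min = 10:34 AM.
The retro starts at 1:50 PM and the design review starts at 10:34 AM, so the design review is first.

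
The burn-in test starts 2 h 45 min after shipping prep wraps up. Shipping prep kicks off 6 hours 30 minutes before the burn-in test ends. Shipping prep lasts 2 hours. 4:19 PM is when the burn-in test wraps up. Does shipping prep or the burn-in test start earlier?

shipping prep

Shipping prep starts at 4:19 PM − 390 min = 9:49 AM.
Shipping prep ends at 9:49 AM + 120 min = 11:49 AM.
The burn-in test starts at 11:49 AM + 165 min = 2:34 PM.
Shipping prep starts at 9:49 AM and the burn-in test starts at 2:34 PM, so shipping prep is first.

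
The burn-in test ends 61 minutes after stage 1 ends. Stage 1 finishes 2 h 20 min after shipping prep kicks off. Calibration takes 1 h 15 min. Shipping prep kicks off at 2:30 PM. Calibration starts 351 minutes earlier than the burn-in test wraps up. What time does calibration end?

Stage 1 ends at 2:30 PM + 140 min = 4:50 PM.
The burn-in test ends at 4:50 PM + 61 min = 5:51 PM.
Calibration starts at 5:51 PM − 351 min = 12:00 PM.
Calibration ends at 12:00 PM + 75 min = 1:15 PM.

1:15 PM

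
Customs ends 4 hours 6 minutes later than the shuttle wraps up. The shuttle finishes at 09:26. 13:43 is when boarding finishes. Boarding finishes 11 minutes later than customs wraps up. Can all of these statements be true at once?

Yes

Customs ends at 09:26 + 246 min = 13:32.
Boarding ends at 13:32 + 11 min = 13:43.
That matches the stated 13:43, so the schedule is consistent.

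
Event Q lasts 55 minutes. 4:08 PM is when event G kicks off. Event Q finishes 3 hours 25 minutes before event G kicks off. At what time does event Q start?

11:48 AM

Event Q ends at 4:08 PM − 205 min = 12:43 PM.
Event Q starts at 12:43 PM − 55 min = 11:48 AM.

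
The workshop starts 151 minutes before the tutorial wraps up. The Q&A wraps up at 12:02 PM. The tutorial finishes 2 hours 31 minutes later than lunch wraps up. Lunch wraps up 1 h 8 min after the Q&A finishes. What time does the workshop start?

1:10 PM

Lunch ends at 12:02 PM + 68 min = 1:10 PM.
The tutorial ends at 1:10 PM + 151 min = 3:41 PM.
The workshop starts at 3:41 PM − 151 min = 1:10 PM.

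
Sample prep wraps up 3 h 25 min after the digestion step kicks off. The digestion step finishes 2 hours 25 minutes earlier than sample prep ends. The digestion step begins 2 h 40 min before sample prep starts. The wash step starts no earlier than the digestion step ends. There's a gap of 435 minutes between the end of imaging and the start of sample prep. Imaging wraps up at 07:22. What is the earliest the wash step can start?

12:57

Sample prep starts at 07:22 + 435 min = 14:37.
The digestion step starts at 14:37 − 160 min = 11:57.
Sample prep ends at 11:57 + 205 min = 15:22.
The digestion step ends at 15:22 − 145 min = 12:57.
The wash step is bounded by the digestion step, so the earliest it can start is 12:57.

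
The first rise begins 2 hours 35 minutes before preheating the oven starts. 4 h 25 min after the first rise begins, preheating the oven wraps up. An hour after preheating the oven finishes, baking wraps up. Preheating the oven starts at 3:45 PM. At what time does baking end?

6:35 PM

The first rise starts at 3:45 PM − 155 min = 1:10 PM.
Preheating the oven ends at 1:10 PM + 265 min = 5:35 PM.
Baking ends at 5:35 PM + 60 min = 6:35 PM.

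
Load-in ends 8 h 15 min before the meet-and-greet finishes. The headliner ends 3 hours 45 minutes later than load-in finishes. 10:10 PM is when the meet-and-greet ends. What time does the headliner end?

Load-in ends at 10:10 PM − 495 min = 1:55 PM.
The headliner ends at 1:55 PM + 225 min = 5:40 PM.

5:40 PM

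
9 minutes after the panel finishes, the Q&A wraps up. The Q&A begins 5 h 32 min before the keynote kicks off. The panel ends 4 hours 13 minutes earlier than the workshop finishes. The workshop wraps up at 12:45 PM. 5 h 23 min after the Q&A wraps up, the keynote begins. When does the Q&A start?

8:32 AM

The panel ends at 12:45 PM − 253 min = 8:32 AM.
The Q&A ends at 8:32 AM + 9 min = 8:41 AM.
The keynote starts at 8:41 AM + 323 min = 2:04 PM.
The Q&A starts at 2:04 PM − 332 min = 8:32 AM.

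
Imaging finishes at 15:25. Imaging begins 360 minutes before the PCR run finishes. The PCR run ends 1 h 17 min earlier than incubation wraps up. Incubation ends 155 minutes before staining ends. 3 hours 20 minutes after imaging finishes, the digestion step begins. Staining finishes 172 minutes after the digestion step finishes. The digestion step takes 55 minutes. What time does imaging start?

The digestion step starts at 15:25 + 200 min = 18:45.
The digestion step ends at 18:45 + 55 min = 19:40.
Staining ends at 19:40 + 172 min = 22:32.
Incubation ends at 22:32 − 155 min = 19:57.
The PCR run ends at 19:57 − 77 min = 18:40.
Imaging starts at 18:40 − 360 min = 12:40.

12:40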